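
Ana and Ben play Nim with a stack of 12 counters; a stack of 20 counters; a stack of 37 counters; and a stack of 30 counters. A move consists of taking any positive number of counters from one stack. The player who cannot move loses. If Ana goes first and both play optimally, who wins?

Ana wins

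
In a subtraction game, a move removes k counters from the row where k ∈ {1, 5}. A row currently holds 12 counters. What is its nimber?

Grundy values for subtraction set {1, 5}:
g(0) = mex{} = 0
g(1) = mex{0} = 1
g(2) = mex{1} = 0
g(3) = mex{0} = 1
g(4) = mex{1} = 0
g(5) = mex{0} = 1
g(6) = mex{1} = 0
g(7) = mex{0} = 1
g(8) = mex{1} = 0
g(9) = mex{0} = 1
g(10) = mex{1} = 0
g(11) = mex{0} = 1
g(12) = mex{1} = 0
So g(12) = 0.

0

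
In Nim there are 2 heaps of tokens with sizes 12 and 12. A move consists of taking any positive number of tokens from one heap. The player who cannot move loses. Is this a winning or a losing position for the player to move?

Losing position

Compute the nim-sum pairwise:
12 XOR 12 = 0
The nim-sum is 0, so this is a P-position: the player to move is in a losing position under optimal play.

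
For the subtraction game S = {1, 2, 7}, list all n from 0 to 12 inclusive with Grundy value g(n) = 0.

0, 3, 6, 9, 12

Compute g(0), g(1), … for moves {1, 2, 7}:
g(0) = mex{} = 0
g(1) = mex{0} = 1
g(2) = mex{0,1} = 2
g(3) = mex{1,2} = 0
g(4) = mex{0,2} = 1
g(5) = mex{0,1} = 2
g(6) = mex{1,2} = 0
g(7) = mex{0,2} = 1
g(8) = mex{0,1} = 2
g(9) = mex{1,2} = 0
g(10) = mex{0,2} = 1
g(11) = mex{0,1} = 2
g(12) = mex{1,2} = 0
The P-positions (g = 0) in 0..12 are 0, 3, 6, 9, 12.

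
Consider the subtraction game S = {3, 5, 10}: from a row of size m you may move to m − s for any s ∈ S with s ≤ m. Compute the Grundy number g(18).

1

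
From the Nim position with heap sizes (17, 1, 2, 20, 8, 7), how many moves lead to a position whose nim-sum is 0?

Bitwise XOR of the heap sizes:
  10001  (17)
  00001  (1)
  00010  (2)
  10100  (20)
  01000  (8)
  00111  (7)
  -----
  01001  (9)
The overall nim-sum is X = 9. A heap of size p has a winning move iff p XOR X < p (reduce it to p XOR X).
  17: 17 XOR 9 = 24 ≥ 17 — no move.
  1: 1 XOR 9 = 8 ≥ 1 — no move.
  2: 2 XOR 9 = 11 ≥ 2 — no move.
  20: 20 XOR 9 = 29 ≥ 20 — no move.
  8: 8 XOR 9 = 1 < 8 — winning move (to 1).
  7: 7 XOR 9 = 14 ≥ 7 — no move.
That gives 1 winning move.

1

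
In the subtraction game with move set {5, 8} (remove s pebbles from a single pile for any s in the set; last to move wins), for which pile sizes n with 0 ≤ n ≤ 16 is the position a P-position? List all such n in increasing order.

Compute g(0), g(1), … for moves {5, 8}:
k:     0  1  2  3  4  5  6  7  8  9 10 11 12 13 14 15 16
g(k):  0  0  0  0  0  1  1  1  1  1  2  2  2  0  0  0  0
The P-positions (g = 0) in 0..16 are 0, 1, 2, 3, 4, 13, 14, 15, 16.

0, 1, 2, 3, 4, 13, 14, 15, 16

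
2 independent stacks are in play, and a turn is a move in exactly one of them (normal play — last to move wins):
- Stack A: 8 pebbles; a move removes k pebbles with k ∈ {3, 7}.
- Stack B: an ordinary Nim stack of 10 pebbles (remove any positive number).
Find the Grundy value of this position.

For stack A, compute g(0), g(1), … with moves {3, 7}:
g(0) = mex{} = 0
g(1) = mex{} = 0
g(2) = mex{} = 0
g(3) = mex{0} = 1
g(4) = mex{0} = 1
g(5) = mex{0} = 1
g(6) = mex{1} = 0
g(7) = mex{0,1} = 2
g(8) = mex{0,1} = 2
So g(8) = 2.
Stack B is a plain Nim stack of size 10, so its Grundy value is 10.
By the Sprague-Grundy theorem, the Grundy value of a sum of independent games is the XOR of the component values.
Combined value = 2 XOR 10 = 8.

8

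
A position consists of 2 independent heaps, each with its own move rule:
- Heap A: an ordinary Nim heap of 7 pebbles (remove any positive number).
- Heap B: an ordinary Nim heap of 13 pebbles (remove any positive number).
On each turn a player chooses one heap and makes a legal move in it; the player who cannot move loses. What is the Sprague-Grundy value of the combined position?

10

Heap A is a plain Nim heap of size 7, so its Grundy value is 7.
Heap B is a plain Nim heap of size 13, so its Grundy value is 13.
By the Sprague-Grundy theorem, the Grundy value of a sum of independent games is the XOR of the component values.
Combined value = 7 ⊕ 13 = 10.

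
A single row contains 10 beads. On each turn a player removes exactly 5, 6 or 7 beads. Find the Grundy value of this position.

Build the Grundy sequence with g(k) = mex{g(k−s) : s ∈ {5, 6, 7}, s ≤ k}:
g(0) = mex{} = 0
g(1) = mex{} = 0
g(2) = mex{} = 0
g(3) = mex{} = 0
g(4) = mex{} = 0
g(5) = mex{0} = 1
g(6) = mex{0} = 1
g(7) = mex{0} = 1
g(8) = mex{0} = 1
g(9) = mex{0} = 1
g(10) = mex{0,1} = 2
So g(10) = 2.

2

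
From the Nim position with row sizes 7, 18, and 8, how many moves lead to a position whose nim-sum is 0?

1

Compute the nim-sum pairwise:
7 XOR 18 = 21
21 XOR 8 = 29
The overall nim-sum is X = 29. A row of size p has a winning move iff p XOR X < p (reduce it to p XOR X).
  7: 7 XOR 29 = 26 ≥ 7 — no move.
  18: 18 XOR 29 = 15 < 18 — winning move (to 15).
  8: 8 XOR 29 = 21 ≥ 8 — no move.
That gives 1 winning move.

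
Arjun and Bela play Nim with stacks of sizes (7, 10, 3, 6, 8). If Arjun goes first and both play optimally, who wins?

Nim-sum: 7 ⊕ 10 ⊕ 3 ⊕ 6 ⊕ 8 = 0.
The nim-sum is 0, so this is a P-position: the player to move is in a losing position under optimal play; Arjun is about to move from it and so loses — Bela wins.

Bela wins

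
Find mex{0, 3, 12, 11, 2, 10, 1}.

4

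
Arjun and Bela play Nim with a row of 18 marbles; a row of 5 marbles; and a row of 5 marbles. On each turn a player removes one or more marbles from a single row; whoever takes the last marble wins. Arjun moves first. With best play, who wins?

Nim-sum: 18 XOR 5 XOR 5 = 18.
The nim-sum is 18 ≠ 0, so this is an N-position: the player to move can win; Arjun has a winning move.

Arjun wins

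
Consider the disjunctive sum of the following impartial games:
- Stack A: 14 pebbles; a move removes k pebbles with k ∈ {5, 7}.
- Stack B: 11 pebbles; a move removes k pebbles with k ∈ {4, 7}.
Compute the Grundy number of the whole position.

For stack A, compute g(0), g(1), … with moves {5, 7}:
k:     0  1  2  3  4  5  6  7  8  9 10 11 12 13 14
g(k):  0  0  0  0  0  1  1  1  1  1  2  2  0  0  0
So g(14) = 0.
For stack B, compute g(0), g(1), … with moves {4, 7}:
k:     0  1  2  3  4  5  6  7  8  9 10 11
g(k):  0  0  0  0  1  1  1  1  2  2  2  0
So g(11) = 0.
The value of a disjunctive sum is the nim-sum of the parts.
Combined value = 0 XOR 0 = 0.

0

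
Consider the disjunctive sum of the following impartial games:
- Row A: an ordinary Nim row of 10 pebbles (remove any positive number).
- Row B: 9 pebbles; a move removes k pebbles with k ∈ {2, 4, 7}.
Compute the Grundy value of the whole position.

10

Row A is a plain Nim row of size 10, so its Grundy value is 10.
Build the Grundy sequence for row B with g(k) = mex{g(k−s) : s ∈ {2, 4, 7}, s ≤ k}:
g(0) = mex{} = 0
g(1) = mex{} = 0
g(2) = mex{0} = 1
g(3) = mex{0} = 1
g(4) = mex{0,1} = 2
g(5) = mex{0,1} = 2
g(6) = mex{1,2} = 0
g(7) = mex{0,1,2} = 3
g(8) = mex{0,2} = 1
g(9) = mex{1,2,3} = 0
So g(9) = 0.
The value of a disjunctive sum is the nim-sum of the parts.
Combined value = 10 XOR 0 = 10.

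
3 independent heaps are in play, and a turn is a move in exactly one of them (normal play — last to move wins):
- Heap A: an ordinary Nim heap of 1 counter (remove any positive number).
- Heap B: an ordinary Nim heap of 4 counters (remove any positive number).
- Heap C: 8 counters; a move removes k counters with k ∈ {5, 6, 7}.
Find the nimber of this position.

Heap A is a plain Nim heap of size 1, so its Grundy value is 1.
Heap B is a plain Nim heap of size 4, so its Grundy value is 4.
Grundy values for heap C (subtraction set {5, 6, 7}):
g(0) = mex{} = 0
g(1) = mex{} = 0
g(2) = mex{} = 0
g(3) = mex{} = 0
g(4) = mex{} = 0
g(5) = mex{0} = 1
g(6) = mex{0} = 1
g(7) = mex{0} = 1
g(8) = mex{0} = 1
So g(8) = 1.
By the Sprague-Grundy theorem, the Grundy value of a sum of independent games is the XOR of the component values.
Combined value = 1 XOR 4 XOR 1 = 4.

4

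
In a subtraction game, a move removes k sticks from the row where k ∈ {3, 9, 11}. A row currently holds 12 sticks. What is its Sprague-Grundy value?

2

Build the Grundy sequence with g(k) = mex{g(k−s) : s ∈ {3, 9, 11}, s ≤ k}:
g(0) = mex{} = 0
g(1) = mex{} = 0
g(2) = mex{} = 0
g(3) = mex{0} = 1
g(4) = mex{0} = 1
g(5) = mex{0} = 1
g(6) = mex{1} = 0
g(7) = mex{1} = 0
g(8) = mex{1} = 0
g(9) = mex{0} = 1
g(10) = mex{0} = 1
g(11) = mex{0} = 1
g(12) = mex{0,1} = 2
So g(12) = 2.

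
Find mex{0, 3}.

0 is in the set but 1 is not, so the mex is 1.

1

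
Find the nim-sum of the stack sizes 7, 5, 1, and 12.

Compute the nim-sum pairwise:
7 ⊕ 5 = 2
2 ⊕ 1 = 3
3 ⊕ 12 = 15

15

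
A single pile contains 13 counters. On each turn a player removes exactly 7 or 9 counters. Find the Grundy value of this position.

1

Compute g(0), g(1), … for moves {7, 9}:
k:     0  1  2  3  4  5  6  7  8  9 10 11 12 13
g(k):  0  0  0  0  0  0  0  1  1  1  1  1  1  1
So g(13) = 1.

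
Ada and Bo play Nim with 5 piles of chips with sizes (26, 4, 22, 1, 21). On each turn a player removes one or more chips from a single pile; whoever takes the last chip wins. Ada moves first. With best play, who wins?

Nim-sum: 26 XOR 4 XOR 22 XOR 1 XOR 21 = 28.
The nim-sum is 28 ≠ 0, so this is an N-position: the player to move can win; Ada has a winning move.

Ada wins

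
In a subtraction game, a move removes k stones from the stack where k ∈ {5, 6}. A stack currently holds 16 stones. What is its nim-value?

Compute g(0), g(1), … for moves {5, 6}:
k:     0  1  2  3  4  5  6  7  8  9 10 11 12 13 14 15 16
g(k):  0  0  0  0  0  1  1  1  1  1  2  0  0  0  0  0  1
So g(16) = 1.

1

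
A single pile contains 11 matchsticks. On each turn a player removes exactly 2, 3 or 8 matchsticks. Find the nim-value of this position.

Build the Grundy sequence with g(k) = mex{g(k−s) : s ∈ {2, 3, 8}, s ≤ k}:
k:     0  1  2  3  4  5  6  7  8  9 10 11
g(k):  0  0  1  1  2  0  0  1  1  2  0  0
So g(11) = 0.

0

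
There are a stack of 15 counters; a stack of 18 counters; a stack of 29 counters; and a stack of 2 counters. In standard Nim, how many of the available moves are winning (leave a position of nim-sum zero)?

3

Write each in binary and XOR column by column:
  01111  (15)
  10010  (18)
  11101  (29)
  00010  (2)
  -----
  00010  (2)
The overall nim-sum is X = 2. A stack of size p has a winning move iff p XOR X < p (reduce it to p XOR X).
  15: 15 XOR 2 = 13 < 15 — winning move (to 13).
  18: 18 XOR 2 = 16 < 18 — winning move (to 16).
  29: 29 XOR 2 = 31 ≥ 29 — no move.
  2: 2 XOR 2 = 0 < 2 — winning move (to 0).
That gives 3 winning moves.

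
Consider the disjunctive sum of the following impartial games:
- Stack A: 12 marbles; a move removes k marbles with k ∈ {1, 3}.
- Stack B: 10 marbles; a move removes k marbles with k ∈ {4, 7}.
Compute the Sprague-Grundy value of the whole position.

Grundy values for stack A (subtraction set {1, 3}):
k:     0  1  2  3  4  5  6  7  8  9 10 11 12
g(k):  0  1  0  1  0  1  0  1  0  1  0  1  0
So g(12) = 0.
Grundy values for stack B (subtraction set {4, 7}):
g(0) = mex{} = 0
g(1) = mex{} = 0
g(2) = mex{} = 0
g(3) = mex{} = 0
g(4) = mex{0} = 1
g(5) = mex{0} = 1
g(6) = mex{0} = 1
g(7) = mex{0} = 1
g(8) = mex{0,1} = 2
g(9) = mex{0,1} = 2
g(10) = mex{0,1} = 2
So g(10) = 2.
By the Sprague-Grundy theorem, the Grundy value of a sum of independent games is the XOR of the component values.
Combined value = 0 XOR 2 = 2.

2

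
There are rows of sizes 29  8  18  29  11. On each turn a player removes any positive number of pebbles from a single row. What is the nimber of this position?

Write each in binary and XOR column by column:
  11101  (29)
  01000  (8)
  10010  (18)
  11101  (29)
  01011  (11)
  -----
  10001  (17)

17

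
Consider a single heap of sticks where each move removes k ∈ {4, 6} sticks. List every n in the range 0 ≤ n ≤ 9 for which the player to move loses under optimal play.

Build the Grundy sequence with g(k) = mex{g(k−s) : s ∈ {4, 6}, s ≤ k}:
g(0) = mex{} = 0
g(1) = mex{} = 0
g(2) = mex{} = 0
g(3) = mex{} = 0
g(4) = mex{0} = 1
g(5) = mex{0} = 1
g(6) = mex{0} = 1
g(7) = mex{0} = 1
g(8) = mex{0,1} = 2
g(9) = mex{0,1} = 2
The P-positions (g = 0) in 0..9 are 0, 1, 2, 3.

0, 1, 2, 3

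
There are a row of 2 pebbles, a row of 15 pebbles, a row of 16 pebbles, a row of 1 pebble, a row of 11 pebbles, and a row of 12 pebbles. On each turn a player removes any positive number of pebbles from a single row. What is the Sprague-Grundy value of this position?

Write each in binary and XOR column by column:
  00010  (2)
  01111  (15)
  10000  (16)
  00001  (1)
  01011  (11)
  01100  (12)
  -----
  11011  (27)

27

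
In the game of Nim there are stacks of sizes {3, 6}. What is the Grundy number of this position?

Bitwise XOR of the heap sizes:
  011  (3)
  110  (6)
  ---
  101  (5)

5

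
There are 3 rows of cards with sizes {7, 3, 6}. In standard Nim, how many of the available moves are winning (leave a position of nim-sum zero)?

Bitwise XOR of the heap sizes:
  111  (7)
  011  (3)
  110  (6)
  ---
  010  (2)
The overall nim-sum is X = 2. A row of size p has a winning move iff p XOR X < p (reduce it to p XOR X).
  7: 7 XOR 2 = 5 < 7 — winning move (to 5).
  3: 3 XOR 2 = 1 < 3 — winning move (to 1).
  6: 6 XOR 2 = 4 < 6 — winning move (to 4).
That gives 3 winning moves.

3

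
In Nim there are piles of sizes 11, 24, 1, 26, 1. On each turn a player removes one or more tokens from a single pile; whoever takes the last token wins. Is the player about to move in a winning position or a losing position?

Compute the nim-sum pairwise:
11 ⊕ 24 = 19
19 ⊕ 1 = 18
18 ⊕ 26 = 8
8 ⊕ 1 = 9
The nim-sum is 9 ≠ 0, so this is an N-position: the player to move can win.

Winning position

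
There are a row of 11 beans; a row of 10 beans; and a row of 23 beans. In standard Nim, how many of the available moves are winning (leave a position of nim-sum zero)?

Compute the nim-sum pairwise:
11 XOR 10 = 1
1 XOR 23 = 22
The overall nim-sum is X = 22. A row of size p has a winning move iff p XOR X < p (reduce it to p XOR X).
  11: 11 XOR 22 = 29 ≥ 11 — no move.
  10: 10 XOR 22 = 28 ≥ 10 — no move.
  23: 23 XOR 22 = 1 < 23 — winning move (to 1).
That gives 1 winning move.

1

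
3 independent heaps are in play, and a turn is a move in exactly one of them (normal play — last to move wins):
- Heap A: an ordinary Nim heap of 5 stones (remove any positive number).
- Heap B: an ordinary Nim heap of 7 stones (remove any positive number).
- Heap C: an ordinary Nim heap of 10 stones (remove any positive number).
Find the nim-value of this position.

Heap A is a plain Nim heap of size 5, so its Grundy value is 5.
Heap B is a plain Nim heap of size 7, so its Grundy value is 7.
Heap C is a plain Nim heap of size 10, so its Grundy value is 10.
By the Sprague-Grundy theorem, the Grundy value of a sum of independent games is the XOR of the component values.
Combined value = 5 ⊕ 7 ⊕ 10 = 8.

8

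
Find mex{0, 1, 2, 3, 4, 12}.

5

The values 0, 1, 2, 3, 4 are all present; 5 is the first non-negative integer missing from the set.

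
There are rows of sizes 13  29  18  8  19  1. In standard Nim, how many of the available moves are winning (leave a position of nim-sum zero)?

Compute the nim-sum pairwise:
13 ⊕ 29 = 16
16 ⊕ 18 = 2
2 ⊕ 8 = 10
10 ⊕ 19 = 25
25 ⊕ 1 = 24
The overall nim-sum is X = 24. A row of size p has a winning move iff p XOR X < p (reduce it to p XOR X).
  13: 13 XOR 24 = 21 ≥ 13 — no move.
  29: 29 XOR 24 = 5 < 29 — winning move (to 5).
  18: 18 XOR 24 = 10 < 18 — winning move (to 10).
  8: 8 XOR 24 = 16 ≥ 8 — no move.
  19: 19 XOR 24 = 11 < 19 — winning move (to 11).
  1: 1 XOR 24 = 25 ≥ 1 — no move.
That gives 3 winning moves.

3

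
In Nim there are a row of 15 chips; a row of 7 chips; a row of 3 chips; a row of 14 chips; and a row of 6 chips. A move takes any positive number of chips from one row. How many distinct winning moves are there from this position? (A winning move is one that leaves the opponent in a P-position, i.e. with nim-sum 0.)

Nim-sum: 15 ^ 7 ^ 3 ^ 14 ^ 6 = 3.
The overall nim-sum is X = 3. A row of size p has a winning move iff p XOR X < p (reduce it to p XOR X).
  15: 15 XOR 3 = 12 < 15 — winning move (to 12).
  7: 7 XOR 3 = 4 < 7 — winning move (to 4).
  3: 3 XOR 3 = 0 < 3 — winning move (to 0).
  14: 14 XOR 3 = 13 < 14 — winning move (to 13).
  6: 6 XOR 3 = 5 < 6 — winning move (to 5).
That gives 5 winning moves.

5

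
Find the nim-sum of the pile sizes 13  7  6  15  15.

Compute the nim-sum pairwise:
13 XOR 7 = 10
10 XOR 6 = 12
12 XOR 15 = 3
3 XOR 15 = 12

12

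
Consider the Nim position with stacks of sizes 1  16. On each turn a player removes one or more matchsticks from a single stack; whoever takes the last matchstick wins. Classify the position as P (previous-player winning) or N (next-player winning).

Write each in binary and XOR column by column:
  00001  (1)
  10000  (16)
  -----
  10001  (17)
The nim-sum is 17 ≠ 0, so this is an N-position: the player to move can win.

N-position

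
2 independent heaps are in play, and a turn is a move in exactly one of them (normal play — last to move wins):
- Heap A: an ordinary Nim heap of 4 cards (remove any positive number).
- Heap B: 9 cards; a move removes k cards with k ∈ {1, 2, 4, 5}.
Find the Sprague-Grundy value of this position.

Heap A is a plain Nim heap of size 4, so its Grundy value is 4.
For heap B, compute g(0), g(1), … with moves {1, 2, 4, 5}:
g(0) = mex{} = 0
g(1) = mex{0} = 1
g(2) = mex{0,1} = 2
g(3) = mex{1,2} = 0
g(4) = mex{0,2} = 1
g(5) = mex{0,1} = 2
g(6) = mex{1,2} = 0
g(7) = mex{0,2} = 1
g(8) = mex{0,1} = 2
g(9) = mex{1,2} = 0
So g(9) = 0.
The value of a disjunctive sum is the nim-sum of the parts.
Combined value = 4 ⊕ 0 = 4.

4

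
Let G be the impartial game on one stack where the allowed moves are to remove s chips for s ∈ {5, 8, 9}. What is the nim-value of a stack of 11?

2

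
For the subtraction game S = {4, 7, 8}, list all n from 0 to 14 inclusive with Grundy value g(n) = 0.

Grundy values for subtraction set {4, 7, 8}:
g(0) = mex{} = 0
g(1) = mex{} = 0
g(2) = mex{} = 0
g(3) = mex{} = 0
g(4) = mex{0} = 1
g(5) = mex{0} = 1
g(6) = mex{0} = 1
g(7) = mex{0} = 1
g(8) = mex{0,1} = 2
g(9) = mex{0,1} = 2
g(10) = mex{0,1} = 2
g(11) = mex{0,1} = 2
g(12) = mex{1,2} = 0
g(13) = mex{1,2} = 0
g(14) = mex{1,2} = 0
The P-positions (g = 0) in 0..14 are 0, 1, 2, 3, 12, 13, 14.

0, 1, 2, 3, 12, 13, 14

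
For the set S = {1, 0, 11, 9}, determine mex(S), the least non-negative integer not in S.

2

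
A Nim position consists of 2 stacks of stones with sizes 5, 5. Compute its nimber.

Bitwise XOR of the heap sizes:
  101  (5)
  101  (5)
  ---
  000  (0)

0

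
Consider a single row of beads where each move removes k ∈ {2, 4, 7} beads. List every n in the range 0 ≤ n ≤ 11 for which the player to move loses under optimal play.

0, 1, 6, 9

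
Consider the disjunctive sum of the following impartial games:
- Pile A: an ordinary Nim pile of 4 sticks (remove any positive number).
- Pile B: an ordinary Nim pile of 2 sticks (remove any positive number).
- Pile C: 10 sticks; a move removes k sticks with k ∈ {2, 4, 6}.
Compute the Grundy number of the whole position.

7

Pile A is a plain Nim pile of size 4, so its Grundy value is 4.
Pile B is a plain Nim pile of size 2, so its Grundy value is 2.
Grundy values for pile C (subtraction set {2, 4, 6}):
k:     0  1  2  3  4  5  6  7  8  9 10
g(k):  0  0  1  1  2  2  3  3  0  0  1
So g(10) = 1.
By the Sprague-Grundy theorem, the Grundy value of a sum of independent games is the XOR of the component values.
Combined value = 4 XOR 2 XOR 1 = 7.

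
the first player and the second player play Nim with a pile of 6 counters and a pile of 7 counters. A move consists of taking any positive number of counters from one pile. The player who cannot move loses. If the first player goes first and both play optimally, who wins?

the first player wins

Bitwise XOR of the heap sizes:
  110  (6)
  111  (7)
  ---
  001  (1)
The nim-sum is 1 ≠ 0, so this is an N-position: the player to move can win; the first player has a winning move.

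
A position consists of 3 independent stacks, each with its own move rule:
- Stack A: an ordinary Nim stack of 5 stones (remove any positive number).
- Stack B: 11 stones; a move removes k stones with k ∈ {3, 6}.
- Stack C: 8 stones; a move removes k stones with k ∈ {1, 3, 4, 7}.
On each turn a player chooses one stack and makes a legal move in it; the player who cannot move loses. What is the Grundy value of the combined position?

5

Stack A is a plain Nim stack of size 5, so its Grundy value is 5.
Grundy values for stack B (subtraction set {3, 6}):
g(0) = mex{} = 0
g(1) = mex{} = 0
g(2) = mex{} = 0
g(3) = mex{0} = 1
g(4) = mex{0} = 1
g(5) = mex{0} = 1
g(6) = mex{0,1} = 2
g(7) = mex{0,1} = 2
g(8) = mex{0,1} = 2
g(9) = mex{1,2} = 0
g(10) = mex{1,2} = 0
g(11) = mex{1,2} = 0
So g(11) = 0.
For stack C, compute g(0), g(1), … with moves {1, 3, 4, 7}:
g(0) = mex{} = 0
g(1) = mex{0} = 1
g(2) = mex{1} = 0
g(3) = mex{0} = 1
g(4) = mex{0,1} = 2
g(5) = mex{0,1,2} = 3
g(6) = mex{0,1,3} = 2
g(7) = mex{0,1,2} = 3
g(8) = mex{1,2,3} = 0
So g(8) = 0.
By the Sprague-Grundy theorem, the Grundy value of a sum of independent games is the XOR of the component values.
Combined value = 5 XOR 0 XOR 0 = 5.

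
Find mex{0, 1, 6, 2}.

3

The values 0, 1, 2 are all present; 3 is the first non-negative integer missing from the set.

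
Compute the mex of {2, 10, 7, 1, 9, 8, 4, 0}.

The values 0, 1, 2 are all present; 3 is the first non-negative integer missing from the set.

3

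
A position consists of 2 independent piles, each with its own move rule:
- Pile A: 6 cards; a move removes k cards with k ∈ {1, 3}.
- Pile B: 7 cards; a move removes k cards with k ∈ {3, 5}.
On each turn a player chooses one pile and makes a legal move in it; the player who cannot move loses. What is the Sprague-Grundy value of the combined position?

2

For pile A, compute g(0), g(1), … with moves {1, 3}:
g(0) = mex{} = 0
g(1) = mex{0} = 1
g(2) = mex{1} = 0
g(3) = mex{0} = 1
g(4) = mex{1} = 0
g(5) = mex{0} = 1
g(6) = mex{1} = 0
So g(6) = 0.
For pile B, compute g(0), g(1), … with moves {3, 5}:
g(0) = mex{} = 0
g(1) = mex{} = 0
g(2) = mex{} = 0
g(3) = mex{0} = 1
g(4) = mex{0} = 1
g(5) = mex{0} = 1
g(6) = mex{0,1} = 2
g(7) = mex{0,1} = 2
So g(7) = 2.
By the Sprague-Grundy theorem, the Grundy value of a sum of independent games is the XOR of the component values.
Combined value = 0 ⊕ 2 = 2.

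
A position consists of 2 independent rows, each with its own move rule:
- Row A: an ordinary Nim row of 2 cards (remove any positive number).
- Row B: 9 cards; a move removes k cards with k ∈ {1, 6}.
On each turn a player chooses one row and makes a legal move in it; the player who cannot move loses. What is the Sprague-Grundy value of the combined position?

2

Row A is a plain Nim row of size 2, so its Grundy value is 2.
Grundy values for row B (subtraction set {1, 6}):
k:     0  1  2  3  4  5  6  7  8  9
g(k):  0  1  0  1  0  1  2  0  1  0
So g(9) = 0.
By the Sprague-Grundy theorem, the Grundy value of a sum of independent games is the XOR of the component values.
Combined value = 2 ⊕ 0 = 2.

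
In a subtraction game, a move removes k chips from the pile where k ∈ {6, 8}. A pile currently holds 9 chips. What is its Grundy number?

1

Compute g(0), g(1), … for moves {6, 8}:
g(0) = mex{} = 0
g(1) = mex{} = 0
g(2) = mex{} = 0
g(3) = mex{} = 0
g(4) = mex{} = 0
g(5) = mex{} = 0
g(6) = mex{0} = 1
g(7) = mex{0} = 1
g(8) = mex{0} = 1
g(9) = mex{0} = 1
So g(9) = 1.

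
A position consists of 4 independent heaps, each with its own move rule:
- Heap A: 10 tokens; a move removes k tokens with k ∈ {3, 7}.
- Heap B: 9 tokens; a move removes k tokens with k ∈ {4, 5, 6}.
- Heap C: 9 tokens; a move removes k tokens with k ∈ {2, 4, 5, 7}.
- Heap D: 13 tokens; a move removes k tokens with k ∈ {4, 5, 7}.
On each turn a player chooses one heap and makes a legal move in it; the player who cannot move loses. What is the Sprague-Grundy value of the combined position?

2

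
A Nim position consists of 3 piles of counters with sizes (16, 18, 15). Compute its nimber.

13

Compute the nim-sum pairwise:
16 ⊕ 18 = 2
2 ⊕ 15 = 13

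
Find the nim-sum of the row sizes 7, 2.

Compute the nim-sum pairwise:
7 ⊕ 2 = 5

5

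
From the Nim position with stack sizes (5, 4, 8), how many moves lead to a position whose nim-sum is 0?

Compute the nim-sum pairwise:
5 ⊕ 4 = 1
1 ⊕ 8 = 9
The overall nim-sum is X = 9. A stack of size p has a winning move iff p XOR X < p (reduce it to p XOR X).
  5: 5 XOR 9 = 12 ≥ 5 — no move.
  4: 4 XOR 9 = 13 ≥ 4 — no move.
  8: 8 XOR 9 = 1 < 8 — winning move (to 1).
That gives 1 winning move.

1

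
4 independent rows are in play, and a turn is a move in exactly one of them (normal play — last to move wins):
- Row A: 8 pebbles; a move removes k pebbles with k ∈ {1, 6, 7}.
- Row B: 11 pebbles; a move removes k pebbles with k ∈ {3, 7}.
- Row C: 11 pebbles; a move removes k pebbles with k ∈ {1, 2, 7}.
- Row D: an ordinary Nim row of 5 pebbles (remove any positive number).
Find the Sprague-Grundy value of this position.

5

Build the Grundy sequence for row A with g(k) = mex{g(k−s) : s ∈ {1, 6, 7}, s ≤ k}:
k:     0  1  2  3  4  5  6  7  8
g(k):  0  1  0  1  0  1  2  3  2
So g(8) = 2.
For row B, compute g(0), g(1), … with moves {3, 7}:
g(0) = mex{} = 0
g(1) = mex{} = 0
g(2) = mex{} = 0
g(3) = mex{0} = 1
g(4) = mex{0} = 1
g(5) = mex{0} = 1
g(6) = mex{1} = 0
g(7) = mex{0,1} = 2
g(8) = mex{0,1} = 2
g(9) = mex{0} = 1
g(10) = mex{1,2} = 0
g(11) = mex{1,2} = 0
So g(11) = 0.
For row C, compute g(0), g(1), … with moves {1, 2, 7}:
g(0) = mex{} = 0
g(1) = mex{0} = 1
g(2) = mex{0,1} = 2
g(3) = mex{1,2} = 0
g(4) = mex{0,2} = 1
g(5) = mex{0,1} = 2
g(6) = mex{1,2} = 0
g(7) = mex{0,2} = 1
g(8) = mex{0,1} = 2
g(9) = mex{1,2} = 0
g(10) = mex{0,2} = 1
g(11) = mex{0,1} = 2
So g(11) = 2.
Row D is a plain Nim row of size 5, so its Grundy value is 5.
By the Sprague-Grundy theorem, the Grundy value of a sum of independent games is the XOR of the component values.
Combined value = 2 ⊕ 0 ⊕ 2 ⊕ 5 = 5.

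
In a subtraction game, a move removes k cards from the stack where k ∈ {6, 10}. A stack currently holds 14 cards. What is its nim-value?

Build the Grundy sequence with g(k) = mex{g(k−s) : s ∈ {6, 10}, s ≤ k}:
k:     0  1  2  3  4  5  6  7  8  9 10 11 12 13 14
g(k):  0  0  0  0  0  0  1  1  1  1  1  1  2  2  2
So g(14) = 2.

2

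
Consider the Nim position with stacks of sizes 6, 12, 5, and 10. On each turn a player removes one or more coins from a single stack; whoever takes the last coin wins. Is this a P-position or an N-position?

N-position

In binary:
  0110  (6)
  1100  (12)
  0101  (5)
  1010  (10)
  ----
  0101  (5)
The nim-sum is 5 ≠ 0, so this is an N-position: the player to move can win.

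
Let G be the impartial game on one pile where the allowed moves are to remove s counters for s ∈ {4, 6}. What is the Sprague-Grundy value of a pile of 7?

1

Build the Grundy sequence with g(k) = mex{g(k−s) : s ∈ {4, 6}, s ≤ k}:
k:     0  1  2  3  4  5  6  7
g(k):  0  0  0  0  1  1  1  1
So g(7) = 1.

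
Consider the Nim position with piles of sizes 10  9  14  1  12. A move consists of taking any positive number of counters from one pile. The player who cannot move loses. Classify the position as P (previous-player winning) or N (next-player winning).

Bitwise XOR of the heap sizes:
  1010  (10)
  1001  (9)
  1110  (14)
  0001  (1)
  1100  (12)
  ----
  0000  (0)
The nim-sum is 0, so this is a P-position: the player to move is in a losing position under optimal play.

P-position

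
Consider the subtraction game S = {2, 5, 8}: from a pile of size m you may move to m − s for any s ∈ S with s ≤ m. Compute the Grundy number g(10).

0

Build the Grundy sequence with g(k) = mex{g(k−s) : s ∈ {2, 5, 8}, s ≤ k}:
k:     0  1  2  3  4  5  6  7  8  9 10
g(k):  0  0  1  1  0  2  1  0  2  1  0
So g(10) = 0.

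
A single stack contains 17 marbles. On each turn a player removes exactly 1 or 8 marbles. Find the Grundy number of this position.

2

Compute g(0), g(1), … for moves {1, 8}:
k:     0  1  2  3  4  5  6  7  8  9 10 11 12 13 14 15 16 17
g(k):  0  1  0  1  0  1  0  1  2  0  1  0  1  0  1  0  1  2
So g(17) = 2.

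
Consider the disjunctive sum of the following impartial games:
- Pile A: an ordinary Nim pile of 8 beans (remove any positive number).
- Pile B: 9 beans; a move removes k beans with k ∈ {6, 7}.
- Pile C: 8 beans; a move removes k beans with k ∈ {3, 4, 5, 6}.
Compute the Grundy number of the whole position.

Pile A is a plain Nim pile of size 8, so its Grundy value is 8.
For pile B, compute g(0), g(1), … with moves {6, 7}:
k:     0  1  2  3  4  5  6  7  8  9
g(k):  0  0  0  0  0  0  1  1  1  1
So g(9) = 1.
Build the Grundy sequence for pile C with g(k) = mex{g(k−s) : s ∈ {3, 4, 5, 6}, s ≤ k}:
g(0) = mex{} = 0
g(1) = mex{} = 0
g(2) = mex{} = 0
g(3) = mex{0} = 1
g(4) = mex{0} = 1
g(5) = mex{0} = 1
g(6) = mex{0,1} = 2
g(7) = mex{0,1} = 2
g(8) = mex{0,1} = 2
So g(8) = 2.
By the Sprague-Grundy theorem, the Grundy value of a sum of independent games is the XOR of the component values.
Combined value = 8 XOR 1 XOR 2 = 11.

11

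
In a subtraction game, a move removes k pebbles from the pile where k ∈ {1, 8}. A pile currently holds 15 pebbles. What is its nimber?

0

Compute g(0), g(1), … for moves {1, 8}:
k:     0  1  2  3  4  5  6  7  8  9 10 11 12 13 14 15
g(k):  0  1  0  1  0  1  0  1  2  0  1  0  1  0  1  0
So g(15) = 0.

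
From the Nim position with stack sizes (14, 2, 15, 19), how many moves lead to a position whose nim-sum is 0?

1

Write each in binary and XOR column by column:
  01110  (14)
  00010  (2)
  01111  (15)
  10011  (19)
  -----
  10000  (16)
The overall nim-sum is X = 16. A stack of size p has a winning move iff p XOR X < p (reduce it to p XOR X).
  14: 14 XOR 16 = 30 ≥ 14 — no move.
  2: 2 XOR 16 = 18 ≥ 2 — no move.
  15: 15 XOR 16 = 31 ≥ 15 — no move.
  19: 19 XOR 16 = 3 < 19 — winning move (to 3).
That gives 1 winning move.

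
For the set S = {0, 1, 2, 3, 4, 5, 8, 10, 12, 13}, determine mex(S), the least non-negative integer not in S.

6

The values 0, 1, 2, 3, 4, 5 are all present; 6 is the first non-negative integer missing from the set.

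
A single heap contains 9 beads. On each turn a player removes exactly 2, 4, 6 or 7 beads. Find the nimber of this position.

0

Compute g(0), g(1), … for moves {2, 4, 6, 7}:
k:     0  1  2  3  4  5  6  7  8  9
g(k):  0  0  1  1  2  2  3  3  4  0
So g(9) = 0.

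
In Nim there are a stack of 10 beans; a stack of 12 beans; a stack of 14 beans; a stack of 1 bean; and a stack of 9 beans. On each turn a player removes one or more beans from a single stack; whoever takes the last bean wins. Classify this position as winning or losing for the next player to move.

Losing position

In binary:
  1010  (10)
  1100  (12)
  1110  (14)
  0001  (1)
  1001  (9)
  ----
  0000  (0)
The nim-sum is 0, so this is a P-position: the player to move is in a losing position under optimal play.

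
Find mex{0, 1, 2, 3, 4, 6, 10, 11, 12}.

The values 0, 1, 2, 3, 4 are all present; 5 is the first non-negative integer missing from the set.

5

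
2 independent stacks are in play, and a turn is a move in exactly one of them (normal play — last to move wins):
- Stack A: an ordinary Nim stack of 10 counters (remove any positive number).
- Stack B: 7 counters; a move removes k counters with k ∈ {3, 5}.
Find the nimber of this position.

Stack A is a plain Nim stack of size 10, so its Grundy value is 10.
Build the Grundy sequence for stack B with g(k) = mex{g(k−s) : s ∈ {3, 5}, s ≤ k}:
k:     0  1  2  3  4  5  6  7
g(k):  0  0  0  1  1  1  2  2
So g(7) = 2.
By the Sprague-Grundy theorem, the Grundy value of a sum of independent games is the XOR of the component values.
Combined value = 10 ⊕ 2 = 8.

8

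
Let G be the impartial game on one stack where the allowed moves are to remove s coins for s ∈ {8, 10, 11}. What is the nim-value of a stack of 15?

1

Compute g(0), g(1), … for moves {8, 10, 11}:
k:     0  1  2  3  4  5  6  7  8  9 10 11 12 13 14 15
g(k):  0  0  0  0  0  0  0  0  1  1  1  1  1  1  1  1
So g(15) = 1.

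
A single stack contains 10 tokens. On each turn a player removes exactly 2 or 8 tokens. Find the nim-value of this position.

0

Compute g(0), g(1), … for moves {2, 8}:
g(0) = mex{} = 0
g(1) = mex{} = 0
g(2) = mex{0} = 1
g(3) = mex{0} = 1
g(4) = mex{1} = 0
g(5) = mex{1} = 0
g(6) = mex{0} = 1
g(7) = mex{0} = 1
g(8) = mex{0,1} = 2
g(9) = mex{0,1} = 2
g(10) = mex{1,2} = 0
So g(10) = 0.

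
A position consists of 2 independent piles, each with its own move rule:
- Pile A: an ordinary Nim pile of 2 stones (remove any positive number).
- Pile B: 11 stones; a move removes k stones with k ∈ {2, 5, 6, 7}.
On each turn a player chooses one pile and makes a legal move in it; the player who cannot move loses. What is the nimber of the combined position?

1

Pile A is a plain Nim pile of size 2, so its Grundy value is 2.
For pile B, compute g(0), g(1), … with moves {2, 5, 6, 7}:
g(0) = mex{} = 0
g(1) = mex{} = 0
g(2) = mex{0} = 1
g(3) = mex{0} = 1
g(4) = mex{1} = 0
g(5) = mex{0,1} = 2
g(6) = mex{0} = 1
g(7) = mex{0,1,2} = 3
g(8) = mex{0,1} = 2
g(9) = mex{0,1,3} = 2
g(10) = mex{0,1,2} = 3
g(11) = mex{0,1,2} = 3
So g(11) = 3.
By the Sprague-Grundy theorem, the Grundy value of a sum of independent games is the XOR of the component values.
Combined value = 2 XOR 3 = 1.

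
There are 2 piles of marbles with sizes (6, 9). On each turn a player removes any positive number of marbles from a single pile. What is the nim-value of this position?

15

Compute the nim-sum pairwise:
6 ^ 9 = 15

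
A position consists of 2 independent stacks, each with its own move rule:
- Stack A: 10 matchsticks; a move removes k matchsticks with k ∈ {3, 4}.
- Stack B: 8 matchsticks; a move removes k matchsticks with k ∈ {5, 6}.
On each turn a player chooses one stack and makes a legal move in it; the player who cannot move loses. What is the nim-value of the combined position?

0

Build the Grundy sequence for stack A with g(k) = mex{g(k−s) : s ∈ {3, 4}, s ≤ k}:
g(0) = mex{} = 0
g(1) = mex{} = 0
g(2) = mex{} = 0
g(3) = mex{0} = 1
g(4) = mex{0} = 1
g(5) = mex{0} = 1
g(6) = mex{0,1} = 2
g(7) = mex{1} = 0
g(8) = mex{1} = 0
g(9) = mex{1,2} = 0
g(10) = mex{0,2} = 1
So g(10) = 1.
Grundy values for stack B (subtraction set {5, 6}):
g(0) = mex{} = 0
g(1) = mex{} = 0
g(2) = mex{} = 0
g(3) = mex{} = 0
g(4) = mex{} = 0
g(5) = mex{0} = 1
g(6) = mex{0} = 1
g(7) = mex{0} = 1
g(8) = mex{0} = 1
So g(8) = 1.
The value of a disjunctive sum is the nim-sum of the parts.
Combined value = 1 ⊕ 1 = 0.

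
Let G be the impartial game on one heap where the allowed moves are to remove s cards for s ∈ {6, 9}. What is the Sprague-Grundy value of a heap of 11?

1

Compute g(0), g(1), … for moves {6, 9}:
g(0) = mex{} = 0
g(1) = mex{} = 0
g(2) = mex{} = 0
g(3) = mex{} = 0
g(4) = mex{} = 0
g(5) = mex{} = 0
g(6) = mex{0} = 1
g(7) = mex{0} = 1
g(8) = mex{0} = 1
g(9) = mex{0} = 1
g(10) = mex{0} = 1
g(11) = mex{0} = 1
So g(11) = 1.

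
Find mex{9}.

0

0 is not in the set, so the mex is 0.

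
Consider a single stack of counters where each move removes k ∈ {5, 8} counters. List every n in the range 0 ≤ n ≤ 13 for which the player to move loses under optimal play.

0, 1, 2, 3, 4, 13

Grundy values for subtraction set {5, 8}:
k:     0  1  2  3  4  5  6  7  8  9 10 11 12 13
g(k):  0  0  0  0  0  1  1  1  1  1  2  2  2  0
The P-positions (g = 0) in 0..13 are 0, 1, 2, 3, 4, 13.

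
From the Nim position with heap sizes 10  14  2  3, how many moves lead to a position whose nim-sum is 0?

Compute the nim-sum pairwise:
10 ^ 14 = 4
4 ^ 2 = 6
6 ^ 3 = 5
The overall nim-sum is X = 5. A heap of size p has a winning move iff p XOR X < p (reduce it to p XOR X).
  10: 10 XOR 5 = 15 ≥ 10 — no move.
  14: 14 XOR 5 = 11 < 14 — winning move (to 11).
  2: 2 XOR 5 = 7 ≥ 2 — no move.
  3: 3 XOR 5 = 6 ≥ 3 — no move.
That gives 1 winning move.

1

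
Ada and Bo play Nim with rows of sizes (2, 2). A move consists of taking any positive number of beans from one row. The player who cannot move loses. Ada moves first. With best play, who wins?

Bo wins

Compute the nim-sum pairwise:
2 ⊕ 2 = 0
The nim-sum is 0, so this is a P-position: the player to move is in a losing position under optimal play; Ada is about to move from it and so loses — Bo wins.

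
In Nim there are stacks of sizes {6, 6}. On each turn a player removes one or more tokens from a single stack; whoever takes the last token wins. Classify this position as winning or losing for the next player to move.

Losing position

Compute the nim-sum pairwise:
6 ⊕ 6 = 0
The nim-sum is 0, so this is a P-position: the player to move is in a losing position under optimal play.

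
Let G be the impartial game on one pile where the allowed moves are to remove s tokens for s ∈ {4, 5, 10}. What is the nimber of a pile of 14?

3

Grundy values for subtraction set {4, 5, 10}:
k:     0  1  2  3  4  5  6  7  8  9 10 11 12 13 14
g(k):  0  0  0  0  1  1  1  1  2  0  2  2  3  1  3
So g(14) = 3.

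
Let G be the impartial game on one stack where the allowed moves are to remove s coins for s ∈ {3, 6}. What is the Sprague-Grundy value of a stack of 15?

2

Build the Grundy sequence with g(k) = mex{g(k−s) : s ∈ {3, 6}, s ≤ k}:
k:     0  1  2  3  4  5  6  7  8  9 10 11 12 13 14 15
g(k):  0  0  0  1  1  1  2  2  2  0  0  0  1  1  1  2
So g(15) = 2.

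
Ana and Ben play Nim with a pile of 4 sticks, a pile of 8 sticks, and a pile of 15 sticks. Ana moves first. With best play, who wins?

Compute the nim-sum pairwise:
4 ^ 8 = 12
12 ^ 15 = 3
The nim-sum is 3 ≠ 0, so this is an N-position: the player to move can win; Ana has a winning move.

Ana wins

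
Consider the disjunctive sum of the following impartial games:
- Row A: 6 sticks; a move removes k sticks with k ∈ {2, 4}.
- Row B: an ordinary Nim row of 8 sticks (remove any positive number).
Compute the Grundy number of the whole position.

8

For row A, compute g(0), g(1), … with moves {2, 4}:
g(0) = mex{} = 0
g(1) = mex{} = 0
g(2) = mex{0} = 1
g(3) = mex{0} = 1
g(4) = mex{0,1} = 2
g(5) = mex{0,1} = 2
g(6) = mex{1,2} = 0
So g(6) = 0.
Row B is a plain Nim row of size 8, so its Grundy value is 8.
The value of a disjunctive sum is the nim-sum of the parts.
Combined value = 0 XOR 8 = 8.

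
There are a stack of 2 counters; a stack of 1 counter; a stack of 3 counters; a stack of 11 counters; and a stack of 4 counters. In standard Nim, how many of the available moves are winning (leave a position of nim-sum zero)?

Nim-sum: 2 XOR 1 XOR 3 XOR 11 XOR 4 = 15.
The overall nim-sum is X = 15. A stack of size p has a winning move iff p XOR X < p (reduce it to p XOR X).
  2: 2 XOR 15 = 13 ≥ 2 — no move.
  1: 1 XOR 15 = 14 ≥ 1 — no move.
  3: 3 XOR 15 = 12 ≥ 3 — no move.
  11: 11 XOR 15 = 4 < 11 — winning move (to 4).
  4: 4 XOR 15 = 11 ≥ 4 — no move.
That gives 1 winning move.

1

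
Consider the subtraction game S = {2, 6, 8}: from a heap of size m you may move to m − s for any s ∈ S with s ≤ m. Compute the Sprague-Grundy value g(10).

3

Grundy values for subtraction set {2, 6, 8}:
g(0) = mex{} = 0
g(1) = mex{} = 0
g(2) = mex{0} = 1
g(3) = mex{0} = 1
g(4) = mex{1} = 0
g(5) = mex{1} = 0
g(6) = mex{0} = 1
g(7) = mex{0} = 1
g(8) = mex{0,1} = 2
g(9) = mex{0,1} = 2
g(10) = mex{0,1,2} = 3
So g(10) = 3.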